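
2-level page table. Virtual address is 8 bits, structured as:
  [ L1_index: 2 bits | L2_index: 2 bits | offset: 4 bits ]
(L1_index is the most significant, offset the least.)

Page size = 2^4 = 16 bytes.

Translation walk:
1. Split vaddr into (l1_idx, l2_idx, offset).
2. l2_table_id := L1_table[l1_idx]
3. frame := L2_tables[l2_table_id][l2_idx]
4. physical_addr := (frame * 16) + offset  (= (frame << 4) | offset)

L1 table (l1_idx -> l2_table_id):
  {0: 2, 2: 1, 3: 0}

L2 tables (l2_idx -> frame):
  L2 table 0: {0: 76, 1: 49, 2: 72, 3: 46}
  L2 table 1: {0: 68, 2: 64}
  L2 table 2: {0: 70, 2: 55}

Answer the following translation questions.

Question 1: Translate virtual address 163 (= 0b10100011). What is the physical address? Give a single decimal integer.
Answer: 1027

Derivation:
vaddr = 163 = 0b10100011
Split: l1_idx=2, l2_idx=2, offset=3
L1[2] = 1
L2[1][2] = 64
paddr = 64 * 16 + 3 = 1027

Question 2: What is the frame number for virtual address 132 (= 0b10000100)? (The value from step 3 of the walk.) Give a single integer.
Answer: 68

Derivation:
vaddr = 132: l1_idx=2, l2_idx=0
L1[2] = 1; L2[1][0] = 68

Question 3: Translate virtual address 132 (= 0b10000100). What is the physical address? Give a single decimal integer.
Answer: 1092

Derivation:
vaddr = 132 = 0b10000100
Split: l1_idx=2, l2_idx=0, offset=4
L1[2] = 1
L2[1][0] = 68
paddr = 68 * 16 + 4 = 1092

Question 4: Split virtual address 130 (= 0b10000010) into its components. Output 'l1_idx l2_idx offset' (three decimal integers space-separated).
vaddr = 130 = 0b10000010
  top 2 bits -> l1_idx = 2
  next 2 bits -> l2_idx = 0
  bottom 4 bits -> offset = 2

Answer: 2 0 2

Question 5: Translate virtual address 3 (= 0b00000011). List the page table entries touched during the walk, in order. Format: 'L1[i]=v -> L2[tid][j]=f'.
vaddr = 3 = 0b00000011
Split: l1_idx=0, l2_idx=0, offset=3

Answer: L1[0]=2 -> L2[2][0]=70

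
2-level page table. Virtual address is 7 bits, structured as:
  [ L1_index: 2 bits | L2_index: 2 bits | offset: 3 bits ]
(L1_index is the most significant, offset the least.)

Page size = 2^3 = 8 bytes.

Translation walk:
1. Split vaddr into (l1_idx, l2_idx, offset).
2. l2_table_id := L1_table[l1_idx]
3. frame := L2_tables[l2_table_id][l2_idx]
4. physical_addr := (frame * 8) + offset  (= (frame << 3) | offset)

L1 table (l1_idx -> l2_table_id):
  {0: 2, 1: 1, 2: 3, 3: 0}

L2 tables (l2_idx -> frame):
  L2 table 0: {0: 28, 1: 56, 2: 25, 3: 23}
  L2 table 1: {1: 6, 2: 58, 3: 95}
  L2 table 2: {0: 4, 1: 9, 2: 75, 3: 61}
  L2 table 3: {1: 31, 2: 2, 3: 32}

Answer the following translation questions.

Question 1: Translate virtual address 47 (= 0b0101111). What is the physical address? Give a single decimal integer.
Answer: 55

Derivation:
vaddr = 47 = 0b0101111
Split: l1_idx=1, l2_idx=1, offset=7
L1[1] = 1
L2[1][1] = 6
paddr = 6 * 8 + 7 = 55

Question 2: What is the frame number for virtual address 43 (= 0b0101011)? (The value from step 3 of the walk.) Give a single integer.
vaddr = 43: l1_idx=1, l2_idx=1
L1[1] = 1; L2[1][1] = 6

Answer: 6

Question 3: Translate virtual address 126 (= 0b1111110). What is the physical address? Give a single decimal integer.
Answer: 190

Derivation:
vaddr = 126 = 0b1111110
Split: l1_idx=3, l2_idx=3, offset=6
L1[3] = 0
L2[0][3] = 23
paddr = 23 * 8 + 6 = 190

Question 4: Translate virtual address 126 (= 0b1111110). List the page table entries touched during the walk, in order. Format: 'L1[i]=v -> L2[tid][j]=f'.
vaddr = 126 = 0b1111110
Split: l1_idx=3, l2_idx=3, offset=6

Answer: L1[3]=0 -> L2[0][3]=23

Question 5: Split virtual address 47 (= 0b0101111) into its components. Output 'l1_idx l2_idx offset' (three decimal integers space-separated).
Answer: 1 1 7

Derivation:
vaddr = 47 = 0b0101111
  top 2 bits -> l1_idx = 1
  next 2 bits -> l2_idx = 1
  bottom 3 bits -> offset = 7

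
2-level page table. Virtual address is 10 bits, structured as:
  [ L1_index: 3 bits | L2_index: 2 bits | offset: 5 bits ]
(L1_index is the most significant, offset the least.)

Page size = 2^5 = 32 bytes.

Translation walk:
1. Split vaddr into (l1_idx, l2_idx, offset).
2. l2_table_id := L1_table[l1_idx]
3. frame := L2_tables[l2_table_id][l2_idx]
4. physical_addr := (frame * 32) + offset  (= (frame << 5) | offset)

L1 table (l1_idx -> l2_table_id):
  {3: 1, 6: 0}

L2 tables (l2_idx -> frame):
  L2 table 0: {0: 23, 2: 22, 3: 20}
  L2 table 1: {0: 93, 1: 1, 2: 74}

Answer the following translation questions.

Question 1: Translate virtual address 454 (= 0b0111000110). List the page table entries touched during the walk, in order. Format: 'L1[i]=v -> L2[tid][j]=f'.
vaddr = 454 = 0b0111000110
Split: l1_idx=3, l2_idx=2, offset=6

Answer: L1[3]=1 -> L2[1][2]=74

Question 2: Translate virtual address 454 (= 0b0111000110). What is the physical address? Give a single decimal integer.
vaddr = 454 = 0b0111000110
Split: l1_idx=3, l2_idx=2, offset=6
L1[3] = 1
L2[1][2] = 74
paddr = 74 * 32 + 6 = 2374

Answer: 2374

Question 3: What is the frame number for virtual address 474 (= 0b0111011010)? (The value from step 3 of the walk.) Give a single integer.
vaddr = 474: l1_idx=3, l2_idx=2
L1[3] = 1; L2[1][2] = 74

Answer: 74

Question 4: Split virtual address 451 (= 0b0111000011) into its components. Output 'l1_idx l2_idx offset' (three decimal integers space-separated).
Answer: 3 2 3

Derivation:
vaddr = 451 = 0b0111000011
  top 3 bits -> l1_idx = 3
  next 2 bits -> l2_idx = 2
  bottom 5 bits -> offset = 3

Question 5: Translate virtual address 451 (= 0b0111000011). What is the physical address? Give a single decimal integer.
vaddr = 451 = 0b0111000011
Split: l1_idx=3, l2_idx=2, offset=3
L1[3] = 1
L2[1][2] = 74
paddr = 74 * 32 + 3 = 2371

Answer: 2371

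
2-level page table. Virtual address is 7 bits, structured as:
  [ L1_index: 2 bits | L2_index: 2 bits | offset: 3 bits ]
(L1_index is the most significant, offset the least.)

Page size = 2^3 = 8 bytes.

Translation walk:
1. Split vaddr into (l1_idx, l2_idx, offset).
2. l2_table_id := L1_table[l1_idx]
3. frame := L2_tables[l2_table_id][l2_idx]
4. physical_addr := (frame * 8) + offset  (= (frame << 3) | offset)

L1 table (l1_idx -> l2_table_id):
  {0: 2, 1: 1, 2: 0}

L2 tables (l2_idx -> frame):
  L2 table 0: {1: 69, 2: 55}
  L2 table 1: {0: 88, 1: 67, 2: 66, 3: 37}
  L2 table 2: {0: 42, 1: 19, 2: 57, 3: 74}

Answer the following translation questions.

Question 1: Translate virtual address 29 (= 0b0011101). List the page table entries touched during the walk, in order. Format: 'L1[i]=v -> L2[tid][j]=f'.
Answer: L1[0]=2 -> L2[2][3]=74

Derivation:
vaddr = 29 = 0b0011101
Split: l1_idx=0, l2_idx=3, offset=5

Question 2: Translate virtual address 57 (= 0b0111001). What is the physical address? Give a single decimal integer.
vaddr = 57 = 0b0111001
Split: l1_idx=1, l2_idx=3, offset=1
L1[1] = 1
L2[1][3] = 37
paddr = 37 * 8 + 1 = 297

Answer: 297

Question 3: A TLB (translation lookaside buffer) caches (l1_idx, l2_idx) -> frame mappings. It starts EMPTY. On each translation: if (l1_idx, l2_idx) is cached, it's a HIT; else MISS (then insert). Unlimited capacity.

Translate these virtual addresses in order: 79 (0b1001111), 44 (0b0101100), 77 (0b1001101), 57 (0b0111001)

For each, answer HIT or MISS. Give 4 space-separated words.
vaddr=79: (2,1) not in TLB -> MISS, insert
vaddr=44: (1,1) not in TLB -> MISS, insert
vaddr=77: (2,1) in TLB -> HIT
vaddr=57: (1,3) not in TLB -> MISS, insert

Answer: MISS MISS HIT MISS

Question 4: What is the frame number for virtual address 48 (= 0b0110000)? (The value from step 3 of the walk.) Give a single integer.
Answer: 66

Derivation:
vaddr = 48: l1_idx=1, l2_idx=2
L1[1] = 1; L2[1][2] = 66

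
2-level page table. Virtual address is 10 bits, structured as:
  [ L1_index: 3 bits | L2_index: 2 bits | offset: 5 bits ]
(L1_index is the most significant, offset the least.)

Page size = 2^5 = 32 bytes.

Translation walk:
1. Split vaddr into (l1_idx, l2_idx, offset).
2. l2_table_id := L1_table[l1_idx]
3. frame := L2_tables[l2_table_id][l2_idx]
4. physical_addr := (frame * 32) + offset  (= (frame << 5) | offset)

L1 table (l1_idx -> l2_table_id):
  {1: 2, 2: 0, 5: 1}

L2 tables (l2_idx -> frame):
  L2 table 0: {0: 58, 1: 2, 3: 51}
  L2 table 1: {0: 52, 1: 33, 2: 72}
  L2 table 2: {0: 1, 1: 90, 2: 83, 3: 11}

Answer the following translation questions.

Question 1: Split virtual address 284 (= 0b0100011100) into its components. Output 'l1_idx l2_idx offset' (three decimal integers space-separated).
vaddr = 284 = 0b0100011100
  top 3 bits -> l1_idx = 2
  next 2 bits -> l2_idx = 0
  bottom 5 bits -> offset = 28

Answer: 2 0 28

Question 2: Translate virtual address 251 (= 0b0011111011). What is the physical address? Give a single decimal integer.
vaddr = 251 = 0b0011111011
Split: l1_idx=1, l2_idx=3, offset=27
L1[1] = 2
L2[2][3] = 11
paddr = 11 * 32 + 27 = 379

Answer: 379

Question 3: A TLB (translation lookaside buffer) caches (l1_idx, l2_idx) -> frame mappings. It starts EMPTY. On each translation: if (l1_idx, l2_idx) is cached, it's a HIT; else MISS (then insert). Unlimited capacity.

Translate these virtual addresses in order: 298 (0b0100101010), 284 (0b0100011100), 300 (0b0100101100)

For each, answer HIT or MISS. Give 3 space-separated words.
vaddr=298: (2,1) not in TLB -> MISS, insert
vaddr=284: (2,0) not in TLB -> MISS, insert
vaddr=300: (2,1) in TLB -> HIT

Answer: MISS MISS HIT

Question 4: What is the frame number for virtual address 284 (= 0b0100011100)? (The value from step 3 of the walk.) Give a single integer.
Answer: 58

Derivation:
vaddr = 284: l1_idx=2, l2_idx=0
L1[2] = 0; L2[0][0] = 58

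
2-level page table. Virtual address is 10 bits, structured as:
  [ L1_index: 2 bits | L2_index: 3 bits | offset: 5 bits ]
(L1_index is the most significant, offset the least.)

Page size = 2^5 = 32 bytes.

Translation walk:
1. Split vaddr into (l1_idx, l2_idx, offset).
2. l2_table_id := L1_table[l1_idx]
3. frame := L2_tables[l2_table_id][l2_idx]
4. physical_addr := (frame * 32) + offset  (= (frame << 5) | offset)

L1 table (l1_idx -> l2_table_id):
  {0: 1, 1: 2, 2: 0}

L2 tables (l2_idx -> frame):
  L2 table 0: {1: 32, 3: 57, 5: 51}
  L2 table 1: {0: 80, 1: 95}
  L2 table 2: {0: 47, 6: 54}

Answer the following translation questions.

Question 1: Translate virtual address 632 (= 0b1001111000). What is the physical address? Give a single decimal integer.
Answer: 1848

Derivation:
vaddr = 632 = 0b1001111000
Split: l1_idx=2, l2_idx=3, offset=24
L1[2] = 0
L2[0][3] = 57
paddr = 57 * 32 + 24 = 1848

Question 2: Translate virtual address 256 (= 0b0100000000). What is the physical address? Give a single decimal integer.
vaddr = 256 = 0b0100000000
Split: l1_idx=1, l2_idx=0, offset=0
L1[1] = 2
L2[2][0] = 47
paddr = 47 * 32 + 0 = 1504

Answer: 1504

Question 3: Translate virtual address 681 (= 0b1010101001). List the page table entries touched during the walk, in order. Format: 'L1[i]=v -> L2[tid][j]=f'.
vaddr = 681 = 0b1010101001
Split: l1_idx=2, l2_idx=5, offset=9

Answer: L1[2]=0 -> L2[0][5]=51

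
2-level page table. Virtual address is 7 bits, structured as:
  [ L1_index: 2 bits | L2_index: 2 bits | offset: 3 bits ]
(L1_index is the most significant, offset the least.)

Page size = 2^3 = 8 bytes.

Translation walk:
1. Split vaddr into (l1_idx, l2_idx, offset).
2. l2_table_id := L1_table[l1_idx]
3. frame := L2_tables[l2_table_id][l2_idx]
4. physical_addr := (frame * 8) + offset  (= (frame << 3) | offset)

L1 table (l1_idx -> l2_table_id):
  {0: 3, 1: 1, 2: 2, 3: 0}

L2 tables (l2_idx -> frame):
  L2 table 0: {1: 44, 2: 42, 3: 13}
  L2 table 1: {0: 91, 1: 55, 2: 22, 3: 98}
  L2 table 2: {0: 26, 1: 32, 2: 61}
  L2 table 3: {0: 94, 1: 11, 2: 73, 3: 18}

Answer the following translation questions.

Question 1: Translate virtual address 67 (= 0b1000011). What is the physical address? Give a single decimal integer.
vaddr = 67 = 0b1000011
Split: l1_idx=2, l2_idx=0, offset=3
L1[2] = 2
L2[2][0] = 26
paddr = 26 * 8 + 3 = 211

Answer: 211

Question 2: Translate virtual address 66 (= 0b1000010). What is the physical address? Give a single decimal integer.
Answer: 210

Derivation:
vaddr = 66 = 0b1000010
Split: l1_idx=2, l2_idx=0, offset=2
L1[2] = 2
L2[2][0] = 26
paddr = 26 * 8 + 2 = 210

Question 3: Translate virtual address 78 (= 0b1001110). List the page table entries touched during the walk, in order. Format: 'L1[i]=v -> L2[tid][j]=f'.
vaddr = 78 = 0b1001110
Split: l1_idx=2, l2_idx=1, offset=6

Answer: L1[2]=2 -> L2[2][1]=32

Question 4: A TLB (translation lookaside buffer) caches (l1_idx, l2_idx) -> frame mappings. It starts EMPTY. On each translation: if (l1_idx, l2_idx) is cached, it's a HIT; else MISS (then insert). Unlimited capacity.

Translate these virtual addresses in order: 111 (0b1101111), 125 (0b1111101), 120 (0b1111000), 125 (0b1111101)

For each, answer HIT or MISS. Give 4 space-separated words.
vaddr=111: (3,1) not in TLB -> MISS, insert
vaddr=125: (3,3) not in TLB -> MISS, insert
vaddr=120: (3,3) in TLB -> HIT
vaddr=125: (3,3) in TLB -> HIT

Answer: MISS MISS HIT HIT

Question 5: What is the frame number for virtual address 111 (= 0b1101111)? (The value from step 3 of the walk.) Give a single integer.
Answer: 44

Derivation:
vaddr = 111: l1_idx=3, l2_idx=1
L1[3] = 0; L2[0][1] = 44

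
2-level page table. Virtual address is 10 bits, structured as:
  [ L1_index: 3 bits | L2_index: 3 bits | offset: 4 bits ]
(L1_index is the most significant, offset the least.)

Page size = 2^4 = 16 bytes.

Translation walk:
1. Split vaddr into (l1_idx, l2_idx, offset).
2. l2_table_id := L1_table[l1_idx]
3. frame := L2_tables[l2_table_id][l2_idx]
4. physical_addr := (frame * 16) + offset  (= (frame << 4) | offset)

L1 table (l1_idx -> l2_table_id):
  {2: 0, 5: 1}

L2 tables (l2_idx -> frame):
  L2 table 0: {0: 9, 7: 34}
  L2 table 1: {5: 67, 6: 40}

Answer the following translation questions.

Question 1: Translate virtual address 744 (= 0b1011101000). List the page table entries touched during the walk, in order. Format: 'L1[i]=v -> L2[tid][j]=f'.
Answer: L1[5]=1 -> L2[1][6]=40

Derivation:
vaddr = 744 = 0b1011101000
Split: l1_idx=5, l2_idx=6, offset=8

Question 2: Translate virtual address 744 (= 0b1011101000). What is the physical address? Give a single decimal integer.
Answer: 648

Derivation:
vaddr = 744 = 0b1011101000
Split: l1_idx=5, l2_idx=6, offset=8
L1[5] = 1
L2[1][6] = 40
paddr = 40 * 16 + 8 = 648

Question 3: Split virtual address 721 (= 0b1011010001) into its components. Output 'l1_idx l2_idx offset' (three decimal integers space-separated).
Answer: 5 5 1

Derivation:
vaddr = 721 = 0b1011010001
  top 3 bits -> l1_idx = 5
  next 3 bits -> l2_idx = 5
  bottom 4 bits -> offset = 1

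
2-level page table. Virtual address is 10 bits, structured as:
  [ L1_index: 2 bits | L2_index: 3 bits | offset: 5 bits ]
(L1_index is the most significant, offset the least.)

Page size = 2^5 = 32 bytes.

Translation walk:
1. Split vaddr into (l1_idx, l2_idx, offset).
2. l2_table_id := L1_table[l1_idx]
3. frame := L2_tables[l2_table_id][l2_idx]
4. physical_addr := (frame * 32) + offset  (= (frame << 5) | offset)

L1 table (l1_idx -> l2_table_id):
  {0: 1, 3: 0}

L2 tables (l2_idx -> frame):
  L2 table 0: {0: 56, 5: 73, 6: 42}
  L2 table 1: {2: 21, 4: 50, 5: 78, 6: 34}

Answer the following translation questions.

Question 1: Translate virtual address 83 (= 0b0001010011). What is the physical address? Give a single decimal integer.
vaddr = 83 = 0b0001010011
Split: l1_idx=0, l2_idx=2, offset=19
L1[0] = 1
L2[1][2] = 21
paddr = 21 * 32 + 19 = 691

Answer: 691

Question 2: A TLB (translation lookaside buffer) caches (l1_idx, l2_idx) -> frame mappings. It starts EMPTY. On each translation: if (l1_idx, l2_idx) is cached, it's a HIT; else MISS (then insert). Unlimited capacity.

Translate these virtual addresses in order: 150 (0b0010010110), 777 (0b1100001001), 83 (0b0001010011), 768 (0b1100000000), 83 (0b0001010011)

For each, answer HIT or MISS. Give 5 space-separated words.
Answer: MISS MISS MISS HIT HIT

Derivation:
vaddr=150: (0,4) not in TLB -> MISS, insert
vaddr=777: (3,0) not in TLB -> MISS, insert
vaddr=83: (0,2) not in TLB -> MISS, insert
vaddr=768: (3,0) in TLB -> HIT
vaddr=83: (0,2) in TLB -> HIT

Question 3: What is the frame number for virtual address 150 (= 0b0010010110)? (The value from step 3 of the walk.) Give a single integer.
Answer: 50

Derivation:
vaddr = 150: l1_idx=0, l2_idx=4
L1[0] = 1; L2[1][4] = 50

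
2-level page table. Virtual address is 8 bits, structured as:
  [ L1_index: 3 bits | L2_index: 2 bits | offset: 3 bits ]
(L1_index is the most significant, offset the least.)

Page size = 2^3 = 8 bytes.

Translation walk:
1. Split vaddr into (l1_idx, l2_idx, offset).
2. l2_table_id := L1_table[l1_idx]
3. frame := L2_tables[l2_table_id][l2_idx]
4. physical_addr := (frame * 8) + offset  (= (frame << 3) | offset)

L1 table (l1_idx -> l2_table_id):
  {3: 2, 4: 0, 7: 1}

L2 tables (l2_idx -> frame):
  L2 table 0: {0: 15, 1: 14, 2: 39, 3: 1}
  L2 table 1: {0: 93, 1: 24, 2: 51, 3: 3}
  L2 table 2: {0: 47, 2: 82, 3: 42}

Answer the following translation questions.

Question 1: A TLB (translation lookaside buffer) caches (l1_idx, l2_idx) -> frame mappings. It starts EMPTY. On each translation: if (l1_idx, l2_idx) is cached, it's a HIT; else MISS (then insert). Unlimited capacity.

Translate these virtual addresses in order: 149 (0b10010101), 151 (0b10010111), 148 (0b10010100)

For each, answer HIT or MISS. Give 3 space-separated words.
Answer: MISS HIT HIT

Derivation:
vaddr=149: (4,2) not in TLB -> MISS, insert
vaddr=151: (4,2) in TLB -> HIT
vaddr=148: (4,2) in TLB -> HIT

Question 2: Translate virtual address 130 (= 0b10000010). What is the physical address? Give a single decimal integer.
Answer: 122

Derivation:
vaddr = 130 = 0b10000010
Split: l1_idx=4, l2_idx=0, offset=2
L1[4] = 0
L2[0][0] = 15
paddr = 15 * 8 + 2 = 122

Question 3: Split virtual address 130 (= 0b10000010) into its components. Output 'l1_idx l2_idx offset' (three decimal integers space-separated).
Answer: 4 0 2

Derivation:
vaddr = 130 = 0b10000010
  top 3 bits -> l1_idx = 4
  next 2 bits -> l2_idx = 0
  bottom 3 bits -> offset = 2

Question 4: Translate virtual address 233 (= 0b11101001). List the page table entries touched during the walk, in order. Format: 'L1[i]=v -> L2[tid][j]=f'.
vaddr = 233 = 0b11101001
Split: l1_idx=7, l2_idx=1, offset=1

Answer: L1[7]=1 -> L2[1][1]=24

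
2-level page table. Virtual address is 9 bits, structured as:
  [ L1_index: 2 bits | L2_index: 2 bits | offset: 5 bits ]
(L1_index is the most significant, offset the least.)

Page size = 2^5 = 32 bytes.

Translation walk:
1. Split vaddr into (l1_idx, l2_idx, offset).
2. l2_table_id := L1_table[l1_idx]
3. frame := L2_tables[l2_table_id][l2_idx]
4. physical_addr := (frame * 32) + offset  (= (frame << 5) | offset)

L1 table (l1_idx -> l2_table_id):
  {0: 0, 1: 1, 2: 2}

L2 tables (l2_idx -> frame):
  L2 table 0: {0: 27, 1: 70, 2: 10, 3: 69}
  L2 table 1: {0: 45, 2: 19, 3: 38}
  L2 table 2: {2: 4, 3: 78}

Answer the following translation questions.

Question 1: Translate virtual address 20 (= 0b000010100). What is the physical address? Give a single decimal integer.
Answer: 884

Derivation:
vaddr = 20 = 0b000010100
Split: l1_idx=0, l2_idx=0, offset=20
L1[0] = 0
L2[0][0] = 27
paddr = 27 * 32 + 20 = 884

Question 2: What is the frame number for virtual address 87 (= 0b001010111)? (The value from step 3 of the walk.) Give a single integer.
Answer: 10

Derivation:
vaddr = 87: l1_idx=0, l2_idx=2
L1[0] = 0; L2[0][2] = 10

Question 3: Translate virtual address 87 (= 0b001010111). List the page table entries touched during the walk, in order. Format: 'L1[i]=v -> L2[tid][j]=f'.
vaddr = 87 = 0b001010111
Split: l1_idx=0, l2_idx=2, offset=23

Answer: L1[0]=0 -> L2[0][2]=10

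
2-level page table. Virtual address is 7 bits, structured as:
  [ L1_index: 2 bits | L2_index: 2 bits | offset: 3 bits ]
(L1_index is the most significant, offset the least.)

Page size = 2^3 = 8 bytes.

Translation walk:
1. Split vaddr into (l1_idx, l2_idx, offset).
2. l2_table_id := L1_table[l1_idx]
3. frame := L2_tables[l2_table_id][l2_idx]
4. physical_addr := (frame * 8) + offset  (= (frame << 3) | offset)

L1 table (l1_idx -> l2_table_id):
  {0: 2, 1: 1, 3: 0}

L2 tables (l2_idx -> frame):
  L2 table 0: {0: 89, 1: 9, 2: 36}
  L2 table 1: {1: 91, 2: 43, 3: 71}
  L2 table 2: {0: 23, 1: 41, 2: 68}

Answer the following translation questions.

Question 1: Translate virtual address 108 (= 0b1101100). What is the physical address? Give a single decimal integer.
vaddr = 108 = 0b1101100
Split: l1_idx=3, l2_idx=1, offset=4
L1[3] = 0
L2[0][1] = 9
paddr = 9 * 8 + 4 = 76

Answer: 76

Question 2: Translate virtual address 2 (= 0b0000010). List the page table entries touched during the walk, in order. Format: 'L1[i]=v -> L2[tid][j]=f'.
Answer: L1[0]=2 -> L2[2][0]=23

Derivation:
vaddr = 2 = 0b0000010
Split: l1_idx=0, l2_idx=0, offset=2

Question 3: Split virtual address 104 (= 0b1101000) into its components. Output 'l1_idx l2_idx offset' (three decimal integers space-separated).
vaddr = 104 = 0b1101000
  top 2 bits -> l1_idx = 3
  next 2 bits -> l2_idx = 1
  bottom 3 bits -> offset = 0

Answer: 3 1 0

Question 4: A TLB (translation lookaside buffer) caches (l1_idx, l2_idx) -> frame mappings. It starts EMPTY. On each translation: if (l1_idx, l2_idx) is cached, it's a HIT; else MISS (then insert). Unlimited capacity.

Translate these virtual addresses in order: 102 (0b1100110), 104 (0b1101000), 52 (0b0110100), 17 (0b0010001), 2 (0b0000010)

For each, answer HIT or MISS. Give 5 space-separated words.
Answer: MISS MISS MISS MISS MISS

Derivation:
vaddr=102: (3,0) not in TLB -> MISS, insert
vaddr=104: (3,1) not in TLB -> MISS, insert
vaddr=52: (1,2) not in TLB -> MISS, insert
vaddr=17: (0,2) not in TLB -> MISS, insert
vaddr=2: (0,0) not in TLB -> MISS, insert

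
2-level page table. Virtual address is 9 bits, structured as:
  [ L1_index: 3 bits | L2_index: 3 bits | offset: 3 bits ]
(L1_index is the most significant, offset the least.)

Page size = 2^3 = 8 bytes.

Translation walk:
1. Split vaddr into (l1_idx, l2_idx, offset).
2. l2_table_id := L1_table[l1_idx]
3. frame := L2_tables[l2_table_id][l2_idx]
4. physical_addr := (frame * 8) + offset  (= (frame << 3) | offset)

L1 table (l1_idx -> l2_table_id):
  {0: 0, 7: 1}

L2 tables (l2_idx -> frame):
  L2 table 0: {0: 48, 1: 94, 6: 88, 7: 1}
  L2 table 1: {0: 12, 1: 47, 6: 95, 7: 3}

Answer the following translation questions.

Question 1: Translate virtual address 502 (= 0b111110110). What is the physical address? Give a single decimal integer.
vaddr = 502 = 0b111110110
Split: l1_idx=7, l2_idx=6, offset=6
L1[7] = 1
L2[1][6] = 95
paddr = 95 * 8 + 6 = 766

Answer: 766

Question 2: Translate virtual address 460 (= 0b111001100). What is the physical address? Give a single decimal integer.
Answer: 380

Derivation:
vaddr = 460 = 0b111001100
Split: l1_idx=7, l2_idx=1, offset=4
L1[7] = 1
L2[1][1] = 47
paddr = 47 * 8 + 4 = 380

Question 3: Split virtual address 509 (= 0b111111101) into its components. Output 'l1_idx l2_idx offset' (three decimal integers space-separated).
vaddr = 509 = 0b111111101
  top 3 bits -> l1_idx = 7
  next 3 bits -> l2_idx = 7
  bottom 3 bits -> offset = 5

Answer: 7 7 5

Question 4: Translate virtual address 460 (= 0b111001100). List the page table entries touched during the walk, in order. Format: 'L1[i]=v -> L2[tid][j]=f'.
Answer: L1[7]=1 -> L2[1][1]=47

Derivation:
vaddr = 460 = 0b111001100
Split: l1_idx=7, l2_idx=1, offset=4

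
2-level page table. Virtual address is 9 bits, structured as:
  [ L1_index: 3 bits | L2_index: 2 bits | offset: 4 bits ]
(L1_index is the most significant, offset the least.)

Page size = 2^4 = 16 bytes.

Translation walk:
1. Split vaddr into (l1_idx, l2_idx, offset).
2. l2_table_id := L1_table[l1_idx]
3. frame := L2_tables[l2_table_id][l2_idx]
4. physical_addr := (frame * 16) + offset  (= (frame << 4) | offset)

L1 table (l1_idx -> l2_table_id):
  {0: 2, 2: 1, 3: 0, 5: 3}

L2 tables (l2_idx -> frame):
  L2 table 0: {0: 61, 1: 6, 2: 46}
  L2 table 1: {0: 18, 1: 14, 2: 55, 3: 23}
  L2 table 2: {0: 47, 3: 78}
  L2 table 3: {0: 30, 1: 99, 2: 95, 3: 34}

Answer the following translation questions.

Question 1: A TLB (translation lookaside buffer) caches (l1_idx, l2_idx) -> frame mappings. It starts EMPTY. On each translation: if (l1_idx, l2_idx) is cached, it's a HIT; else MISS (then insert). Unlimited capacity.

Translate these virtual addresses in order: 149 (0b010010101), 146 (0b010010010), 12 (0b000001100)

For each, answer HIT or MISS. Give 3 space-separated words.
Answer: MISS HIT MISS

Derivation:
vaddr=149: (2,1) not in TLB -> MISS, insert
vaddr=146: (2,1) in TLB -> HIT
vaddr=12: (0,0) not in TLB -> MISS, insert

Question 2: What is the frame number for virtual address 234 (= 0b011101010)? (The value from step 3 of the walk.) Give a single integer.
Answer: 46

Derivation:
vaddr = 234: l1_idx=3, l2_idx=2
L1[3] = 0; L2[0][2] = 46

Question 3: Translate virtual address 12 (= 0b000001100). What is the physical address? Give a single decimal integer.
vaddr = 12 = 0b000001100
Split: l1_idx=0, l2_idx=0, offset=12
L1[0] = 2
L2[2][0] = 47
paddr = 47 * 16 + 12 = 764

Answer: 764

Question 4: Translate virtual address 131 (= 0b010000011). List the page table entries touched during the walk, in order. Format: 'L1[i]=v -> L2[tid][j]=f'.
vaddr = 131 = 0b010000011
Split: l1_idx=2, l2_idx=0, offset=3

Answer: L1[2]=1 -> L2[1][0]=18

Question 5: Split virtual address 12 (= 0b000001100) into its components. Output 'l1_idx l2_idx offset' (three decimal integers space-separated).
Answer: 0 0 12

Derivation:
vaddr = 12 = 0b000001100
  top 3 bits -> l1_idx = 0
  next 2 bits -> l2_idx = 0
  bottom 4 bits -> offset = 12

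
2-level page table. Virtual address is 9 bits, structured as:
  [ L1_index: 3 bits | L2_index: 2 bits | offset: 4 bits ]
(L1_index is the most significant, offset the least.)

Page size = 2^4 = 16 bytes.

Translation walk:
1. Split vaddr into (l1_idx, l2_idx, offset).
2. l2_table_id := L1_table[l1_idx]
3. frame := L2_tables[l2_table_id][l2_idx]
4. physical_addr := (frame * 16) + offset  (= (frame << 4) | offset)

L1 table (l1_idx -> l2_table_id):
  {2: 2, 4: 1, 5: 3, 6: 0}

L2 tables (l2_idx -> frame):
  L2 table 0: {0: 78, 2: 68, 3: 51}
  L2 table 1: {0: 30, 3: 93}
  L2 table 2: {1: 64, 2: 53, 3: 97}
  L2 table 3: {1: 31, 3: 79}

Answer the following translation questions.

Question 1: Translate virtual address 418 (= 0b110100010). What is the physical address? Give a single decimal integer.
Answer: 1090

Derivation:
vaddr = 418 = 0b110100010
Split: l1_idx=6, l2_idx=2, offset=2
L1[6] = 0
L2[0][2] = 68
paddr = 68 * 16 + 2 = 1090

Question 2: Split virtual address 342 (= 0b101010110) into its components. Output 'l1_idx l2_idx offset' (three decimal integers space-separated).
vaddr = 342 = 0b101010110
  top 3 bits -> l1_idx = 5
  next 2 bits -> l2_idx = 1
  bottom 4 bits -> offset = 6

Answer: 5 1 6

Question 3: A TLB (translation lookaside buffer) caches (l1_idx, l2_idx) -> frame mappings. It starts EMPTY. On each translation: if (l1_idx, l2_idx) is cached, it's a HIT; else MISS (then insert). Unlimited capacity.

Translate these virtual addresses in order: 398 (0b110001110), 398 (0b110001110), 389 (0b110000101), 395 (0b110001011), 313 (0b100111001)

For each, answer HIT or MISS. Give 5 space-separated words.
vaddr=398: (6,0) not in TLB -> MISS, insert
vaddr=398: (6,0) in TLB -> HIT
vaddr=389: (6,0) in TLB -> HIT
vaddr=395: (6,0) in TLB -> HIT
vaddr=313: (4,3) not in TLB -> MISS, insert

Answer: MISS HIT HIT HIT MISS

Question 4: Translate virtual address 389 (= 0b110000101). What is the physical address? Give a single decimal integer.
Answer: 1253

Derivation:
vaddr = 389 = 0b110000101
Split: l1_idx=6, l2_idx=0, offset=5
L1[6] = 0
L2[0][0] = 78
paddr = 78 * 16 + 5 = 1253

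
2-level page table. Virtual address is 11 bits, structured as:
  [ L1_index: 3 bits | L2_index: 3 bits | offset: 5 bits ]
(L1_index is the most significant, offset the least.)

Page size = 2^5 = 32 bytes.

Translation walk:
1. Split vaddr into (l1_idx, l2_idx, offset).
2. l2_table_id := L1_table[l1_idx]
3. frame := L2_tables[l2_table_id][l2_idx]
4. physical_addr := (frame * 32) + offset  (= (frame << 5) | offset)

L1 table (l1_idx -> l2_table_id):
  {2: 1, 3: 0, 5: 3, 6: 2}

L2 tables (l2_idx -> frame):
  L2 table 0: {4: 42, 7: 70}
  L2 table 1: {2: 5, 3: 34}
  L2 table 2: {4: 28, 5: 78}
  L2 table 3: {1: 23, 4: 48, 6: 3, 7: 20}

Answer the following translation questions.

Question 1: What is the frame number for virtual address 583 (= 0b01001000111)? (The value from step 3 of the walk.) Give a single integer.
vaddr = 583: l1_idx=2, l2_idx=2
L1[2] = 1; L2[1][2] = 5

Answer: 5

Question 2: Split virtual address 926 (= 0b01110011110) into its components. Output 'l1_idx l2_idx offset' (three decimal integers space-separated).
vaddr = 926 = 0b01110011110
  top 3 bits -> l1_idx = 3
  next 3 bits -> l2_idx = 4
  bottom 5 bits -> offset = 30

Answer: 3 4 30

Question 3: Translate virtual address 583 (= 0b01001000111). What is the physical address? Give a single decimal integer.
Answer: 167

Derivation:
vaddr = 583 = 0b01001000111
Split: l1_idx=2, l2_idx=2, offset=7
L1[2] = 1
L2[1][2] = 5
paddr = 5 * 32 + 7 = 167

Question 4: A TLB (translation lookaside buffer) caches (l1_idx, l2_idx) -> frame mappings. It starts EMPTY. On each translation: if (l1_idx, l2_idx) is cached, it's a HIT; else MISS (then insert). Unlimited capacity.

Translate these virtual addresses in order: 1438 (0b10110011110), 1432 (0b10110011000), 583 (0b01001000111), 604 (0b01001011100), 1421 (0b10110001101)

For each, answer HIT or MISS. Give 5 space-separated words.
Answer: MISS HIT MISS HIT HIT

Derivation:
vaddr=1438: (5,4) not in TLB -> MISS, insert
vaddr=1432: (5,4) in TLB -> HIT
vaddr=583: (2,2) not in TLB -> MISS, insert
vaddr=604: (2,2) in TLB -> HIT
vaddr=1421: (5,4) in TLB -> HIT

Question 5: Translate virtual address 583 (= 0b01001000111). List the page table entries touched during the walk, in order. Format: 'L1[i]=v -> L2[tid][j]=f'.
Answer: L1[2]=1 -> L2[1][2]=5

Derivation:
vaddr = 583 = 0b01001000111
Split: l1_idx=2, l2_idx=2, offset=7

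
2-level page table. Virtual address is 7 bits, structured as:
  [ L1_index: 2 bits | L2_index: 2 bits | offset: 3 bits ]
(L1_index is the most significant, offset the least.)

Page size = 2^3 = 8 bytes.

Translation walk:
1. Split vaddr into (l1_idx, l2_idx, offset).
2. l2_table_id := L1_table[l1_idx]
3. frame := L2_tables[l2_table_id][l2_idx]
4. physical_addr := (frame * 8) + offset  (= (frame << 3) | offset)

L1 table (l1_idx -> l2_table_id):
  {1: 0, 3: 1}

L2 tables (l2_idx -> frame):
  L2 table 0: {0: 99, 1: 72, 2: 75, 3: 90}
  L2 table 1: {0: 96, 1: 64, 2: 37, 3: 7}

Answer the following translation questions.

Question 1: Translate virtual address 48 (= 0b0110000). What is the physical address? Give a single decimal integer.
vaddr = 48 = 0b0110000
Split: l1_idx=1, l2_idx=2, offset=0
L1[1] = 0
L2[0][2] = 75
paddr = 75 * 8 + 0 = 600

Answer: 600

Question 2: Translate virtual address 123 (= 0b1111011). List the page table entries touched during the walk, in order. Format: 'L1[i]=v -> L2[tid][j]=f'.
Answer: L1[3]=1 -> L2[1][3]=7

Derivation:
vaddr = 123 = 0b1111011
Split: l1_idx=3, l2_idx=3, offset=3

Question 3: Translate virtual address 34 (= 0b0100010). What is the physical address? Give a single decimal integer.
Answer: 794

Derivation:
vaddr = 34 = 0b0100010
Split: l1_idx=1, l2_idx=0, offset=2
L1[1] = 0
L2[0][0] = 99
paddr = 99 * 8 + 2 = 794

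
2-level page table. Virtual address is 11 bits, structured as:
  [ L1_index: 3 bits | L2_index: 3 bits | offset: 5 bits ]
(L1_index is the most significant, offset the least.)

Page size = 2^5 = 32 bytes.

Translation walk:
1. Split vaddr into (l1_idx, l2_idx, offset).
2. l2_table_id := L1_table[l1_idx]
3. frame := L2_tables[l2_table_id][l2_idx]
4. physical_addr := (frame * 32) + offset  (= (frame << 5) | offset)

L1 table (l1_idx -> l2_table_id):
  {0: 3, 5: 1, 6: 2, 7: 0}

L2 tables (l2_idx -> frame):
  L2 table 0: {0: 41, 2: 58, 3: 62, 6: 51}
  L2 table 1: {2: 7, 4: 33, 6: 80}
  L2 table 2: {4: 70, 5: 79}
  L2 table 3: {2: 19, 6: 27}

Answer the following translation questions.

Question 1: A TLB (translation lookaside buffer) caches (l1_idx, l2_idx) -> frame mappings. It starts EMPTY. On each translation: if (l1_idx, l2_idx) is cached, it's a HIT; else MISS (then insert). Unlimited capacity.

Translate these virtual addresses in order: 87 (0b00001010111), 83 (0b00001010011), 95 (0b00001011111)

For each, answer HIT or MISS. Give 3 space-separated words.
Answer: MISS HIT HIT

Derivation:
vaddr=87: (0,2) not in TLB -> MISS, insert
vaddr=83: (0,2) in TLB -> HIT
vaddr=95: (0,2) in TLB -> HIT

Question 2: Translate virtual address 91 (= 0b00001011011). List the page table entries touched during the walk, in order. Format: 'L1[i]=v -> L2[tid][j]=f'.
vaddr = 91 = 0b00001011011
Split: l1_idx=0, l2_idx=2, offset=27

Answer: L1[0]=3 -> L2[3][2]=19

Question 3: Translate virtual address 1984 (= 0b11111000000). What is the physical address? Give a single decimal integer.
vaddr = 1984 = 0b11111000000
Split: l1_idx=7, l2_idx=6, offset=0
L1[7] = 0
L2[0][6] = 51
paddr = 51 * 32 + 0 = 1632

Answer: 1632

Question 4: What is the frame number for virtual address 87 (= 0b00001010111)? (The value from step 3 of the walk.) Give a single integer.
Answer: 19

Derivation:
vaddr = 87: l1_idx=0, l2_idx=2
L1[0] = 3; L2[3][2] = 19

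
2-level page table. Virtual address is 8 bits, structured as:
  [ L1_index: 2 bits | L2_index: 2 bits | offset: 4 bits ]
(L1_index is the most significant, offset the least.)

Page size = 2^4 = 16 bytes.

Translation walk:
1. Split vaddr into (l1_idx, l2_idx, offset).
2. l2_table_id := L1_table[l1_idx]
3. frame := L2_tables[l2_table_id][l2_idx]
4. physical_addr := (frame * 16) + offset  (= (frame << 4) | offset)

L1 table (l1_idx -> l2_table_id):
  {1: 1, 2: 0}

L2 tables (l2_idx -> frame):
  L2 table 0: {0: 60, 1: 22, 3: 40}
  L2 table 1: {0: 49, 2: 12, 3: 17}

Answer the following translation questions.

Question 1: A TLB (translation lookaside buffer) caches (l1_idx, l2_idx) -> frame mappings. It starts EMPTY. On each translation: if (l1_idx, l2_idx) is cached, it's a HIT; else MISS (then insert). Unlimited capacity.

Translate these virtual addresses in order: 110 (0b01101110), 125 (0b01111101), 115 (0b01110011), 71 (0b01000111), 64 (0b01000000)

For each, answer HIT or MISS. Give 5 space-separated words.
Answer: MISS MISS HIT MISS HIT

Derivation:
vaddr=110: (1,2) not in TLB -> MISS, insert
vaddr=125: (1,3) not in TLB -> MISS, insert
vaddr=115: (1,3) in TLB -> HIT
vaddr=71: (1,0) not in TLB -> MISS, insert
vaddr=64: (1,0) in TLB -> HIT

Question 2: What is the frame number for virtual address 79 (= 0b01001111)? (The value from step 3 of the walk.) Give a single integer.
vaddr = 79: l1_idx=1, l2_idx=0
L1[1] = 1; L2[1][0] = 49

Answer: 49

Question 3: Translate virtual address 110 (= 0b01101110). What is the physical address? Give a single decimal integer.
Answer: 206

Derivation:
vaddr = 110 = 0b01101110
Split: l1_idx=1, l2_idx=2, offset=14
L1[1] = 1
L2[1][2] = 12
paddr = 12 * 16 + 14 = 206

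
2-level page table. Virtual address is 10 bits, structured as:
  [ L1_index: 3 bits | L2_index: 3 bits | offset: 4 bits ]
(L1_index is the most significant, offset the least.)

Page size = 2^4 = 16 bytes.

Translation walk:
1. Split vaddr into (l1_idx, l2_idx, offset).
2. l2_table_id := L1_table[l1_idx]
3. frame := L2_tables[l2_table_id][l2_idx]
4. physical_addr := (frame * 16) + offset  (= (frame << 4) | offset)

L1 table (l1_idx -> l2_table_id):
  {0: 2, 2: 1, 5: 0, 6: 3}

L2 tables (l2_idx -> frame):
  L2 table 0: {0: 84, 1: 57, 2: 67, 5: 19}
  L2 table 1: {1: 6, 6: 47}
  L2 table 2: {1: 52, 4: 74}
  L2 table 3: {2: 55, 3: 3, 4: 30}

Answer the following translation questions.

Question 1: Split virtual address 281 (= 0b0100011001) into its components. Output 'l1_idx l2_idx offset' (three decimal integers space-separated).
Answer: 2 1 9

Derivation:
vaddr = 281 = 0b0100011001
  top 3 bits -> l1_idx = 2
  next 3 bits -> l2_idx = 1
  bottom 4 bits -> offset = 9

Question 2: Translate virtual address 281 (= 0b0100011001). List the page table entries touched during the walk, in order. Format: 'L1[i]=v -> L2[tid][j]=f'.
vaddr = 281 = 0b0100011001
Split: l1_idx=2, l2_idx=1, offset=9

Answer: L1[2]=1 -> L2[1][1]=6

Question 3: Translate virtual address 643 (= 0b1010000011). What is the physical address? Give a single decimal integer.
Answer: 1347

Derivation:
vaddr = 643 = 0b1010000011
Split: l1_idx=5, l2_idx=0, offset=3
L1[5] = 0
L2[0][0] = 84
paddr = 84 * 16 + 3 = 1347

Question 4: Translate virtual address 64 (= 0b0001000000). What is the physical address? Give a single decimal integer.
vaddr = 64 = 0b0001000000
Split: l1_idx=0, l2_idx=4, offset=0
L1[0] = 2
L2[2][4] = 74
paddr = 74 * 16 + 0 = 1184

Answer: 1184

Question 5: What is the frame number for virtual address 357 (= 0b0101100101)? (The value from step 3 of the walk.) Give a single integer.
Answer: 47

Derivation:
vaddr = 357: l1_idx=2, l2_idx=6
L1[2] = 1; L2[1][6] = 47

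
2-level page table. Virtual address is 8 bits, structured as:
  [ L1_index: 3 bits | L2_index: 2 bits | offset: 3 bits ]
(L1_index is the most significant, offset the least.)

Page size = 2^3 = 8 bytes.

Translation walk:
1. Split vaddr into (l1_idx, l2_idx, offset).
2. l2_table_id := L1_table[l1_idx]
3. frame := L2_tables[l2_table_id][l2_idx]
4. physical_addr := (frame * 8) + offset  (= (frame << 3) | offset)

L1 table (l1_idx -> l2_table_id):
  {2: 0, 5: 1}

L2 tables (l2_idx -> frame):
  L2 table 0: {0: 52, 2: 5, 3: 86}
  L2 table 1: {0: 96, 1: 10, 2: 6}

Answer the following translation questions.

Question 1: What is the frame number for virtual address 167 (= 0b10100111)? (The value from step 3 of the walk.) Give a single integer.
Answer: 96

Derivation:
vaddr = 167: l1_idx=5, l2_idx=0
L1[5] = 1; L2[1][0] = 96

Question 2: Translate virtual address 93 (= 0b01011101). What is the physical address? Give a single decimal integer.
vaddr = 93 = 0b01011101
Split: l1_idx=2, l2_idx=3, offset=5
L1[2] = 0
L2[0][3] = 86
paddr = 86 * 8 + 5 = 693

Answer: 693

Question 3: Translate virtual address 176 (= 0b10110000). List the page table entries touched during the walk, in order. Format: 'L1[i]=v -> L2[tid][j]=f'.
vaddr = 176 = 0b10110000
Split: l1_idx=5, l2_idx=2, offset=0

Answer: L1[5]=1 -> L2[1][2]=6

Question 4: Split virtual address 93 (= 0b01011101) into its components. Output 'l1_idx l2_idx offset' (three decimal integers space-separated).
vaddr = 93 = 0b01011101
  top 3 bits -> l1_idx = 2
  next 2 bits -> l2_idx = 3
  bottom 3 bits -> offset = 5

Answer: 2 3 5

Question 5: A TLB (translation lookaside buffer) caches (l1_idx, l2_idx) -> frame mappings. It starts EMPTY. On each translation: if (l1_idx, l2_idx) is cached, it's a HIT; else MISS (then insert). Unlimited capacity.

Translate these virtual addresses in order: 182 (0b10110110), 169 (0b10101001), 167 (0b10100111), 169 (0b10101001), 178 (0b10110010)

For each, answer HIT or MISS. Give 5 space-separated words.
Answer: MISS MISS MISS HIT HIT

Derivation:
vaddr=182: (5,2) not in TLB -> MISS, insert
vaddr=169: (5,1) not in TLB -> MISS, insert
vaddr=167: (5,0) not in TLB -> MISS, insert
vaddr=169: (5,1) in TLB -> HIT
vaddr=178: (5,2) in TLB -> HIT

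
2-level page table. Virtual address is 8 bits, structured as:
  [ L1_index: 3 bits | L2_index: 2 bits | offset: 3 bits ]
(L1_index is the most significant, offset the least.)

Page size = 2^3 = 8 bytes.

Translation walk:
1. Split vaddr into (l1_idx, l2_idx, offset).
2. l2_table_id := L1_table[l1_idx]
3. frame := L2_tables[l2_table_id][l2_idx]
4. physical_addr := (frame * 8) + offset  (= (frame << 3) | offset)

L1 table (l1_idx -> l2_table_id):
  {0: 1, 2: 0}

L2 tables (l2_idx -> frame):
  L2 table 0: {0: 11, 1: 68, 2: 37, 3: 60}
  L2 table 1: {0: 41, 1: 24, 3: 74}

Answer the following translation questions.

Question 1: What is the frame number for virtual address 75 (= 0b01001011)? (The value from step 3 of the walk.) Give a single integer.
vaddr = 75: l1_idx=2, l2_idx=1
L1[2] = 0; L2[0][1] = 68

Answer: 68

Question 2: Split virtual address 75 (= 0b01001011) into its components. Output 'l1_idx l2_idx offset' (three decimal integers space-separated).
Answer: 2 1 3

Derivation:
vaddr = 75 = 0b01001011
  top 3 bits -> l1_idx = 2
  next 2 bits -> l2_idx = 1
  bottom 3 bits -> offset = 3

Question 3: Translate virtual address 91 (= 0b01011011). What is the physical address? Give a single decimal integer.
Answer: 483

Derivation:
vaddr = 91 = 0b01011011
Split: l1_idx=2, l2_idx=3, offset=3
L1[2] = 0
L2[0][3] = 60
paddr = 60 * 8 + 3 = 483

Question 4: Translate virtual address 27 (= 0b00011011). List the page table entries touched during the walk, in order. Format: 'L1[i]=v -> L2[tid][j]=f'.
Answer: L1[0]=1 -> L2[1][3]=74

Derivation:
vaddr = 27 = 0b00011011
Split: l1_idx=0, l2_idx=3, offset=3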